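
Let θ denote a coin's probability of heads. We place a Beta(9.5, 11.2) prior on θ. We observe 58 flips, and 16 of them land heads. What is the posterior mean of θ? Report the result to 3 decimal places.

Posterior mean ≈ 0.324

The binomial likelihood is conjugate to the Beta prior: with 16 successes and 42 failures, the posterior is Beta(9.5+16, 11.2+42) = Beta(25.5, 53.2).
E[θ | data] = 25.5/(25.5+53.2) = 0.324.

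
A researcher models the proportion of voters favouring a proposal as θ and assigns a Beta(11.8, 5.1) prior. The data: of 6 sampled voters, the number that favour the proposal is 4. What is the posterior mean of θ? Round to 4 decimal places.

Observing 4 successes and 2 failures updates Beta(11.8, 5.1) by adding the success and failure counts to the two shape parameters: α = 11.8+4 = 15.8, β = 5.1+2 = 7.1.
Posterior mean = α/(α+β) = 15.8/22.9 = 0.6900.

Posterior mean ≈ 0.6900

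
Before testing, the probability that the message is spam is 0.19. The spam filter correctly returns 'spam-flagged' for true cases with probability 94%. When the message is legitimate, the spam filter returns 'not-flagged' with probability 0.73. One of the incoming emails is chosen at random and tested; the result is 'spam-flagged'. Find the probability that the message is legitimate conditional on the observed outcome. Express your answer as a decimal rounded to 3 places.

P(¬H | E) ≈ 0.550

Write H for 'the message is spam'. Prior odds H:¬H = 0.19/0.81 = 0.23457. For the 'spam-flagged' outcome, the likelihood ratio is 0.94/0.27 = 3.4815.
Posterior odds = 0.23457 × 3.4815 = 0.81664, so P(H|E) = 0.81664/(1+0.81664) = 0.450. Then P(¬H|E) = 1 − 0.450 = 0.550.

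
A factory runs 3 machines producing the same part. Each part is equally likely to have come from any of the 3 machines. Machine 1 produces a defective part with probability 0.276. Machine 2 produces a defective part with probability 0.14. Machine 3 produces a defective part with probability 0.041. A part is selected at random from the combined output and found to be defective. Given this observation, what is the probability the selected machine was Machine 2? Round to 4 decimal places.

Posterior probability ≈ 0.3063

Tabulate prior·likelihood by source: [1] prior 0.333333, lik 0.276, product 0.09200; [2] prior 0.333333, lik 0.14, product 0.04667; [3] prior 0.333333, lik 0.041, product 0.01367.
Normalizing constant = 0.15233; the posterior for Machine 2 is its product over the sum, 0.04667/0.15233 = 0.3063.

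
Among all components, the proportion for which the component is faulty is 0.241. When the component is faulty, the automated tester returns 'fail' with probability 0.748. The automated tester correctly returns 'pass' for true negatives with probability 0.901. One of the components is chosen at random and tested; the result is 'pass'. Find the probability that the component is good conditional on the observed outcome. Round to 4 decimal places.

Let H be the event that the component is faulty. P(H) = 0.241, so P(¬H) = 0.759. With E the 'pass' result, P(E|H) = 0.252 and P(E|¬H) = 0.901.
P(E) = 0.252·0.241 + 0.901·0.759 = 0.060732 + 0.68386 = 0.74459.
By Bayes' theorem, P(H|E) = 0.060732 / 0.74459 = 0.0816. Hence P(¬H|E) = 1 − 0.0816 = 0.9184.

P(¬H | E) ≈ 0.9184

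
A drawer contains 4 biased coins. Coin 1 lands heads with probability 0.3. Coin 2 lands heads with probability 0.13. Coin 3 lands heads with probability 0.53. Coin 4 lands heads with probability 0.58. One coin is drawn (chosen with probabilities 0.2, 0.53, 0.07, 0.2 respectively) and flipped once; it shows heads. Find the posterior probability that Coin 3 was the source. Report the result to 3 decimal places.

Posterior probability ≈ 0.132

P(heads|C1) = 0.3; P(heads|C2) = 0.13; P(heads|C3) = 0.53; P(heads|C4) = 0.58.
Prior × likelihood for each source: 0.2·0.3=0.06000, 0.53·0.13=0.06890, 0.07·0.53=0.03710, 0.2·0.58=0.1160. Summing gives P(heads) = 0.28200.
P(Coin 3 | heads) = 0.03710 / 0.28200 = 0.132.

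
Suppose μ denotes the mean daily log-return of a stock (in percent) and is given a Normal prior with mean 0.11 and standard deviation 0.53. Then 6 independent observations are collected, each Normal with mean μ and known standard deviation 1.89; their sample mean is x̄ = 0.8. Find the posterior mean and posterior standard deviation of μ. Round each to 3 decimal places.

Posterior mean ≈ 0.331; posterior SD ≈ 0.437

With known σ, the Normal prior is conjugate. Weight on the data is w = (n/σ²)/(n/σ² + 1/τ₀²) = 1.67968/(1.67968+3.55999) = 0.32057.
Posterior mean = w·x̄ + (1−w)·μ₀ = 0.32057·0.8 + 0.67943·0.11 = 0.331. Posterior variance = 1/(1.67968+3.55999) = 0.190852, so SD = 0.437.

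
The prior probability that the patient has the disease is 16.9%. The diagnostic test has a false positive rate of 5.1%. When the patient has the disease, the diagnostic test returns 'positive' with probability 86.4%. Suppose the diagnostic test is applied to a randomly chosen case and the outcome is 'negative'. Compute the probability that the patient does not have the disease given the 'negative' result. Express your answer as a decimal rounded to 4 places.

P(¬H | E) ≈ 0.9717

Let H be the event that the patient has the disease. P(H) = 0.169, so P(¬H) = 0.831. With E the 'negative' result, P(E|H) = 0.136 and P(E|¬H) = 0.949.
P(E) = 0.136·0.169 + 0.949·0.831 = 0.022984 + 0.78862 = 0.81160.
By Bayes' theorem, P(H|E) = 0.022984 / 0.81160 = 0.0283. Hence P(¬H|E) = 1 − 0.0283 = 0.9717.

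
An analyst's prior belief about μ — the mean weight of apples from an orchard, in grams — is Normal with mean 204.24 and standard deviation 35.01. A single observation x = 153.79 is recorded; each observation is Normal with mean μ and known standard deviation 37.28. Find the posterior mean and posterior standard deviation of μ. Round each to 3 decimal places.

Posterior mean ≈ 180.598; posterior SD ≈ 25.521

Prior precision 1/τ₀² = 1/35.01² = 0.00081586; data precision n/σ² = 1/37.28² = 0.00071953.
Posterior precision = 0.00081586 + 0.00071953 = 0.00153539, giving posterior SD = 1/√0.00153539 = 25.521.
Posterior mean = (0.00081586·204.24 + 0.00071953·153.79) / 0.00153539 = 180.598.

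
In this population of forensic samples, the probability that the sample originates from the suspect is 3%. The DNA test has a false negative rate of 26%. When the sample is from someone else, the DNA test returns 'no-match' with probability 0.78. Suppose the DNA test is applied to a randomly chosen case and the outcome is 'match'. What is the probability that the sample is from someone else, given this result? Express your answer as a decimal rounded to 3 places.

P(¬H | E) ≈ 0.906

Let H be the event that the sample originates from the suspect. P(H) = 0.03, so P(¬H) = 0.97. With E the 'match' result, P(E|H) = 0.74 and P(E|¬H) = 0.22.
P(E) = 0.74·0.03 + 0.22·0.97 = 0.022200 + 0.21340 = 0.23560.
By Bayes' theorem, P(H|E) = 0.022200 / 0.23560 = 0.094. Hence P(¬H|E) = 1 − 0.094 = 0.906.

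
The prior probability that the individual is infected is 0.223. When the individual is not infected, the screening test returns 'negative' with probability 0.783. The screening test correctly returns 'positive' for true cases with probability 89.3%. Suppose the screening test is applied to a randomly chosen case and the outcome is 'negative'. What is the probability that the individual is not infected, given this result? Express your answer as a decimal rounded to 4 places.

Write H for 'the individual is infected'. Prior odds H:¬H = 0.223/0.777 = 0.28700. For the 'negative' outcome, the likelihood ratio is 0.107/0.783 = 0.13665.
Posterior odds = 0.28700 × 0.13665 = 0.039220, so P(H|E) = 0.039220/(1+0.039220) = 0.0377. Then P(¬H|E) = 1 − 0.0377 = 0.9623.

P(¬H | E) ≈ 0.9623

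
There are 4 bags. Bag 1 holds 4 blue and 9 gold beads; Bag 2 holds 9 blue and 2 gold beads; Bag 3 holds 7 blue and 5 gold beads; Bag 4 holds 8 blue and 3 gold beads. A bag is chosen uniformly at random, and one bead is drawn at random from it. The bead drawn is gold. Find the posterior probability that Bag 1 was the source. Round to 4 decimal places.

P(gold|Bag 1) = 0.6923; P(gold|Bag 2) = 0.1818; P(gold|Bag 3) = 0.4167; P(gold|Bag 4) = 0.2727.
Prior × likelihood for each source: 0.25·0.6923=0.1731, 0.25·0.1818=0.04545, 0.25·0.4167=0.1042, 0.25·0.2727=0.06818. Summing gives P(gold) = 0.39088.
P(Bag 1 | gold) = 0.1731 / 0.39088 = 0.4428.

Posterior probability ≈ 0.4428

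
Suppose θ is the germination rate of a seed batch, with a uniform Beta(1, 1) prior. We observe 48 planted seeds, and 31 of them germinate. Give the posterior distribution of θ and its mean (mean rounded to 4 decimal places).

Observing 31 successes and 17 failures updates Beta(1, 1) by adding the success and failure counts to the two shape parameters: α = 1+31 = 32, β = 1+17 = 18.
E[θ | data] = 32/(32+18) = 0.6400.

Posterior: Beta(32, 18); mean ≈ 0.6400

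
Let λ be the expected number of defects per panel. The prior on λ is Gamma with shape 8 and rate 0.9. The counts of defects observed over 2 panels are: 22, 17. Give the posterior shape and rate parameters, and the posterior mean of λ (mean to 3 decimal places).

The Poisson likelihood adds the total count to the shape and the number of exposure periods to the rate. Here ∑xᵢ = 39 and n = 2, so shape 8→47 and rate 0.9→2.9.
E[λ | data] = 47/2.9 = 16.207.

Posterior: Gamma(shape=47, rate=2.9); mean ≈ 16.207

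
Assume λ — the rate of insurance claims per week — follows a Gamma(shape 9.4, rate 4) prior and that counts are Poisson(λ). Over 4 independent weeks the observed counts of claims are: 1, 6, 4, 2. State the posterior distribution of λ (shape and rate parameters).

Total count ∑xᵢ = 13 over n = 4 weeks.
Gamma is conjugate to the Poisson likelihood: posterior is Gamma(shape = 9.4+13 = 22.4, rate = 4+4 = 8).

Posterior: Gamma(shape=22.4, rate=8)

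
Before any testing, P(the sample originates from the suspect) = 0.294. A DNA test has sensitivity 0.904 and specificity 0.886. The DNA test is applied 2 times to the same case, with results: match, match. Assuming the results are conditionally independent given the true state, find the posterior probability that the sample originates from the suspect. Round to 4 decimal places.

With H the event that the sample originates from the suspect, the joint likelihood of the observed sequence is P(data|H) = 0.904·0.904 = 0.81722 and P(data|¬H) = 0.114·0.114 = 0.012996.
Bayes: P(H|data) = 0.294·0.81722 / (0.294·0.81722 + 0.706·0.012996) = 0.24026/0.24944 = 0.9632.

Posterior P(H) ≈ 0.9632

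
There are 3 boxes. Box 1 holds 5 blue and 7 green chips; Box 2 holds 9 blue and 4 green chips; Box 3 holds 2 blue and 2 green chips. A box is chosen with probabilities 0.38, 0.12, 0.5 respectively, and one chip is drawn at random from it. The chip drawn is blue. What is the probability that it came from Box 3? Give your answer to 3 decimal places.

Posterior probability ≈ 0.509

P(blue|Box 1) = 0.4167; P(blue|Box 2) = 0.6923; P(blue|Box 3) = 0.5.
Prior × likelihood for each source: 0.38·0.4167=0.1583, 0.12·0.6923=0.08308, 0.5·0.5=0.2500. Summing gives P(blue) = 0.49141.
P(Box 3 | blue) = 0.2500 / 0.49141 = 0.509.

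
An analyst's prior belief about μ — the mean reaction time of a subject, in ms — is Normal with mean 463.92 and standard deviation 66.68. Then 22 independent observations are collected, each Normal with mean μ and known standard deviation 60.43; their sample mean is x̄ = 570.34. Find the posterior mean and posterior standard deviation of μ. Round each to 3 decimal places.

Prior precision 1/τ₀² = 1/66.68² = 0.00022491; data precision n/σ² = 22/60.43² = 0.00602445.
Posterior precision = 0.00022491 + 0.00602445 = 0.00624936, giving posterior SD = 1/√0.00624936 = 12.650.
Posterior mean = (0.00022491·463.92 + 0.00602445·570.34) / 0.00624936 = 566.510.

Posterior mean ≈ 566.510; posterior SD ≈ 12.650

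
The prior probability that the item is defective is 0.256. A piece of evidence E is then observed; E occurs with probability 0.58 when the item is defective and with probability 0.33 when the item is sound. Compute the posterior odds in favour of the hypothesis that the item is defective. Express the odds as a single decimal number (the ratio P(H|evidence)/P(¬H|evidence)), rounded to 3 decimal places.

Posterior odds ≈ 0.605

Prior odds = 0.256/(1−0.256) = 0.34409. In log-odds, ln(0.34409) = -1.0669.
Add log likelihood ratio: ln(1.7576) = 0.56394.
Posterior log-odds = -0.50293, so posterior odds = exp(-0.50293) = 0.60476.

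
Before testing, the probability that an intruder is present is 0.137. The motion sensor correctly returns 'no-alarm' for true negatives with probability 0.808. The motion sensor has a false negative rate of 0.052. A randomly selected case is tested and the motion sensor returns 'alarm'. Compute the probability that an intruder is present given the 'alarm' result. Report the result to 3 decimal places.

P(H | E) ≈ 0.439

Write H for 'an intruder is present'. Prior odds H:¬H = 0.137/0.863 = 0.15875. For the 'alarm' outcome, the likelihood ratio is 0.948/0.192 = 4.9375.
Posterior odds = 0.15875 × 4.9375 = 0.78382, so P(H|E) = 0.78382/(1+0.78382) = 0.439.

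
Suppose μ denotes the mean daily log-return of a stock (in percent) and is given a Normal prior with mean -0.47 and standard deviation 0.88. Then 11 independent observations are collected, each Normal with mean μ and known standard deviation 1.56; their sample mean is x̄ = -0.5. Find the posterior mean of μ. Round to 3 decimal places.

Posterior mean ≈ -0.493

With known σ, the Normal prior is conjugate. Weight on the data is w = (n/σ²)/(n/σ² + 1/τ₀²) = 4.52005/(4.52005+1.29132) = 0.77779.
Posterior mean = w·x̄ + (1−w)·μ₀ = 0.77779·-0.5 + 0.22221·-0.47 = -0.493.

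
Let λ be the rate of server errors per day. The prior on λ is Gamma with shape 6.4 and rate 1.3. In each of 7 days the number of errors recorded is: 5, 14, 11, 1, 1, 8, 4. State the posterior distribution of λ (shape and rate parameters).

Total count ∑xᵢ = 44 over n = 7 days.
Gamma is conjugate to the Poisson likelihood: posterior is Gamma(shape = 6.4+44 = 50.4, rate = 1.3+7 = 8.3).

Posterior: Gamma(shape=50.4, rate=8.3)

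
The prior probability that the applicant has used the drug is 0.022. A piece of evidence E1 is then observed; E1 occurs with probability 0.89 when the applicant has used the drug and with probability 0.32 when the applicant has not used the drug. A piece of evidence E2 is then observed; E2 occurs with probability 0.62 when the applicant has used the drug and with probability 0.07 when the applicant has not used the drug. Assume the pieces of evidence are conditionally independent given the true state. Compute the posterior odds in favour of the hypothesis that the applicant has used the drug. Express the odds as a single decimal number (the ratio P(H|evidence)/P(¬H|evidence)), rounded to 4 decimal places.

Posterior odds ≈ 0.5541

Prior odds = 0.022/(1−0.022) = 0.022495. In log-odds, ln(0.022495) = -3.7945.
Add log likelihood ratios: ln(2.7812) + ln(8.8571) = 3.2041.
Posterior log-odds = -0.59034, so posterior odds = exp(-0.59034) = 0.55414.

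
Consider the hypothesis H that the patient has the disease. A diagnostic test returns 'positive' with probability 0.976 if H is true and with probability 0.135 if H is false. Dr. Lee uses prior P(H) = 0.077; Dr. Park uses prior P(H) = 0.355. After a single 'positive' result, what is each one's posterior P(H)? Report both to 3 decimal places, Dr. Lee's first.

The likelihood ratio for a 'positive' result is 0.976/0.135 = 7.2296.
Dr. Lee: prior odds 0.077/0.923 = 0.083424; posterior odds 0.60312; posterior probability 0.376.
Dr. Park: prior odds 0.355/0.645 = 0.55039; posterior odds 3.9791; posterior probability 0.799.

Dr. Lee: 0.376; Dr. Park: 0.799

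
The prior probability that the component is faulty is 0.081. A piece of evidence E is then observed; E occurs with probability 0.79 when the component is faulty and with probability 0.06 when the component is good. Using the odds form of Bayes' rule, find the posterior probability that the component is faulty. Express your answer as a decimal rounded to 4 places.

Posterior probability ≈ 0.5371

Prior odds = 0.081/(1−0.081) = 0.088139. In log-odds, ln(0.088139) = -2.4288.
Add log likelihood ratio: ln(13.167) = 2.5777.
Posterior log-odds = 0.14885, so posterior odds = exp(0.14885) = 1.1605. Converting, P(H|E) = 1.1605/2.1605 = 0.5371.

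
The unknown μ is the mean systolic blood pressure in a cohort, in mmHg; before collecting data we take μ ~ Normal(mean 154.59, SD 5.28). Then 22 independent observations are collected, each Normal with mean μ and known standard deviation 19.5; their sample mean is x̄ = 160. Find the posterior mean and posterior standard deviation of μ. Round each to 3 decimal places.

Prior precision 1/τ₀² = 1/5.28² = 0.0358701; data precision n/σ² = 22/19.5² = 0.0578567.
Posterior precision = 0.0358701 + 0.0578567 = 0.0937267, giving posterior SD = 1/√0.0937267 = 3.266.
Posterior mean = (0.0358701·154.59 + 0.0578567·160) / 0.0937267 = 157.930.

Posterior mean ≈ 157.930; posterior SD ≈ 3.266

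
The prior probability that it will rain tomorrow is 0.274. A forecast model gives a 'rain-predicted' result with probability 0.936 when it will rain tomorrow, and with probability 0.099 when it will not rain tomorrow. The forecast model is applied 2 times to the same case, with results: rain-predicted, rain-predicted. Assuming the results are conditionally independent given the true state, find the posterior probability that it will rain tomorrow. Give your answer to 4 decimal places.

With H the event that it will rain tomorrow, the joint likelihood of the observed sequence is P(data|H) = 0.936·0.936 = 0.87610 and P(data|¬H) = 0.099·0.099 = 0.0098010.
Bayes: P(H|data) = 0.274·0.87610 / (0.274·0.87610 + 0.726·0.0098010) = 0.24005/0.24717 = 0.9712.

Posterior P(H) ≈ 0.9712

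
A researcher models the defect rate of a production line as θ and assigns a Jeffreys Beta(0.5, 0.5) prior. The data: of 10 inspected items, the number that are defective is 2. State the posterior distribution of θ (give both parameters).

Posterior: Beta(2.5, 8.5)

The binomial likelihood is conjugate to the Beta prior: with 2 successes and 8 failures, the posterior is Beta(0.5+2, 0.5+8) = Beta(2.5, 8.5).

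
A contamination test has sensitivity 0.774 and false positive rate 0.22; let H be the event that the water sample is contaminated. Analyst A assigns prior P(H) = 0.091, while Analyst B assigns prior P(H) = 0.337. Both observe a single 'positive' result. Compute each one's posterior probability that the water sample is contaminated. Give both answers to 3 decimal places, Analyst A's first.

The likelihood ratio for a 'positive' result is 0.774/0.22 = 3.5182.
Analyst A: prior odds 0.091/0.909 = 0.10011; posterior odds 0.35221; posterior probability 0.260.
Analyst B: prior odds 0.337/0.663 = 0.50830; posterior odds 1.7883; posterior probability 0.641.

Analyst A: 0.260; Analyst B: 0.641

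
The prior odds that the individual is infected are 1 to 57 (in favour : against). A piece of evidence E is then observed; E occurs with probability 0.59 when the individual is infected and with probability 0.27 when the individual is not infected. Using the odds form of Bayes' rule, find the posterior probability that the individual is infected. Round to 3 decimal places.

Prior odds = 1/57 = 0.017544.
Likelihood ratio for E = 0.59/0.27 = 2.1852.
Posterior odds = prior odds × LR = 0.038337.
Posterior probability = odds/(1+odds) = 0.038337/1.0383 = 0.037.

Posterior probability ≈ 0.037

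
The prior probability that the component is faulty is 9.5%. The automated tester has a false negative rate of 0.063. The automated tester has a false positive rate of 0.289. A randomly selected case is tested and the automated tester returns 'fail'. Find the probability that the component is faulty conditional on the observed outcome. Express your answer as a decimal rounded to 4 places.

P(H | E) ≈ 0.2539

Write H for 'the component is faulty'. Prior odds H:¬H = 0.095/0.905 = 0.10497. For the 'fail' outcome, the likelihood ratio is 0.937/0.289 = 3.2422.
Posterior odds = 0.10497 × 3.2422 = 0.34034, so P(H|E) = 0.34034/(1+0.34034) = 0.2539.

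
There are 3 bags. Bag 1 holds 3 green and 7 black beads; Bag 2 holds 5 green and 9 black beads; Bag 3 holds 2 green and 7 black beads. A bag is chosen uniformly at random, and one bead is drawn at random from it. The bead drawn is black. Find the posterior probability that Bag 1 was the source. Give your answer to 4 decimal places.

Posterior probability ≈ 0.3301

P(black|Bag 1) = 0.7; P(black|Bag 2) = 0.6429; P(black|Bag 3) = 0.7778.
Prior × likelihood for each source: 0.333333·0.7=0.2333, 0.333333·0.6429=0.2143, 0.333333·0.7778=0.2593. Summing gives P(black) = 0.70688.
P(Bag 1 | black) = 0.2333 / 0.70688 = 0.3301.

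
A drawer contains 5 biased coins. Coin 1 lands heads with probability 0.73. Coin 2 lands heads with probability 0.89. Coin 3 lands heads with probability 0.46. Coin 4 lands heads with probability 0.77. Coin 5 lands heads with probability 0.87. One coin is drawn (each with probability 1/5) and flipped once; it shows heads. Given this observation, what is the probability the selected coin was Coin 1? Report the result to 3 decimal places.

Tabulate prior·likelihood by source: [1] prior 0.2, lik 0.73, product 0.1460; [2] prior 0.2, lik 0.89, product 0.1780; [3] prior 0.2, lik 0.46, product 0.09200; [4] prior 0.2, lik 0.77, product 0.1540; [5] prior 0.2, lik 0.87, product 0.1740.
Normalizing constant = 0.74400; the posterior for Coin 1 is its product over the sum, 0.1460/0.74400 = 0.196.

Posterior probability ≈ 0.196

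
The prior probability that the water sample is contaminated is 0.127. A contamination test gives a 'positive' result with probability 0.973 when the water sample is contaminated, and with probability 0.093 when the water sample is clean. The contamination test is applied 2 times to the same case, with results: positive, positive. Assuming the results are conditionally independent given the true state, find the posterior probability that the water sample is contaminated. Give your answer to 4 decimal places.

Posterior P(H) ≈ 0.9409

With H the event that the water sample is contaminated, the joint likelihood of the observed sequence is P(data|H) = 0.973·0.973 = 0.94673 and P(data|¬H) = 0.093·0.093 = 0.0086490.
Bayes: P(H|data) = 0.127·0.94673 / (0.127·0.94673 + 0.873·0.0086490) = 0.12023/0.12779 = 0.9409.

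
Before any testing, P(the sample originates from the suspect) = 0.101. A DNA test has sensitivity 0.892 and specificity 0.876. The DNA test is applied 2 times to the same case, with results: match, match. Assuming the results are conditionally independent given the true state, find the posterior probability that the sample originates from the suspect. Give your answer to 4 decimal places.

Posterior P(H) ≈ 0.8532

Let H be the event that the sample originates from the suspect; start with P(H) = 0.101. P('match'|H) = 0.892, P('match'|¬H) = 0.124.
Update on result 1 ('match'): P(H) ← 0.892·0.1010 / (0.892·0.1010 + 0.124·0.8990) = 0.090092/0.20157 = 0.4470.
Update on result 2 ('match'): P(H) ← 0.892·0.4470 / (0.892·0.4470 + 0.124·0.5530) = 0.39868/0.46726 = 0.8532.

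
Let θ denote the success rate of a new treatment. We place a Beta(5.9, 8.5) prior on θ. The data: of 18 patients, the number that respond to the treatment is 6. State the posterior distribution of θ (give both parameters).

The binomial likelihood is conjugate to the Beta prior: with 6 successes and 12 failures, the posterior is Beta(5.9+6, 8.5+12) = Beta(11.9, 20.5).

Posterior: Beta(11.9, 20.5)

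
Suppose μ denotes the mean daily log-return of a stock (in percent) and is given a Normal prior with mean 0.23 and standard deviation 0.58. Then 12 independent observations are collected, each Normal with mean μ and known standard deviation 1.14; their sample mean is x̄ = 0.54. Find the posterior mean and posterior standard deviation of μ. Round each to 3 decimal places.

Prior precision 1/τ₀² = 1/0.58² = 2.97265; data precision n/σ² = 12/1.14² = 9.23361.
Posterior precision = 2.97265 + 9.23361 = 12.2063, giving posterior SD = 1/√12.2063 = 0.286.
Posterior mean = (2.97265·0.23 + 9.23361·0.54) / 12.2063 = 0.465.

Posterior mean ≈ 0.465; posterior SD ≈ 0.286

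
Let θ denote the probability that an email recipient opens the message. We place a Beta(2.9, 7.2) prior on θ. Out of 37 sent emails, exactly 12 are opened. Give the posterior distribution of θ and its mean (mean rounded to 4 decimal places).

Posterior: Beta(14.9, 32.2); mean ≈ 0.3163

The binomial likelihood is conjugate to the Beta prior: with 12 successes and 25 failures, the posterior is Beta(2.9+12, 7.2+25) = Beta(14.9, 32.2).
E[θ | data] = 14.9/(14.9+32.2) = 0.3163.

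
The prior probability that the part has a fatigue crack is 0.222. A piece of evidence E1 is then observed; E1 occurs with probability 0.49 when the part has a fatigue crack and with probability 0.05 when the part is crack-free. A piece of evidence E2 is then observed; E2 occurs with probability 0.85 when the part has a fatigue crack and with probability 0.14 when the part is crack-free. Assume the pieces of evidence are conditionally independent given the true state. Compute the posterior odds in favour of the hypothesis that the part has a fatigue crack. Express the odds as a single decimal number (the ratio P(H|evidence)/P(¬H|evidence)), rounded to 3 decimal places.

Prior odds = 0.222/(1−0.222) = 0.28535. In log-odds, ln(0.28535) = -1.2540.
Add log likelihood ratios: ln(9.8000) + ln(6.0714) = 4.0860.
Posterior log-odds = 2.8319, so posterior odds = exp(2.8319) = 16.978.

Posterior odds ≈ 16.978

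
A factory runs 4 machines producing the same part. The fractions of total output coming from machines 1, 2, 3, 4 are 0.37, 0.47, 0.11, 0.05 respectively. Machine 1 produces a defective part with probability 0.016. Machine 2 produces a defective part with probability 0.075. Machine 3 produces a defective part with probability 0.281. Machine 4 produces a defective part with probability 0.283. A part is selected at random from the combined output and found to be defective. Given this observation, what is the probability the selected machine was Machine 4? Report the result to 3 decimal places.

Posterior probability ≈ 0.164

Tabulate prior·likelihood by source: [1] prior 0.37, lik 0.016, product 0.005920; [2] prior 0.47, lik 0.075, product 0.03525; [3] prior 0.11, lik 0.281, product 0.03091; [4] prior 0.05, lik 0.283, product 0.01415.
Normalizing constant = 0.086230; the posterior for Machine 4 is its product over the sum, 0.01415/0.086230 = 0.164.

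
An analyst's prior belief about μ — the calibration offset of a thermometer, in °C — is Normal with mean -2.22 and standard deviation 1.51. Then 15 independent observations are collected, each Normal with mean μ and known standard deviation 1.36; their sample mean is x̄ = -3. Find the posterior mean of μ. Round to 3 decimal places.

Posterior mean ≈ -2.960

Prior precision 1/τ₀² = 1/1.51² = 0.438577; data precision n/σ² = 15/1.36² = 8.10986.
Posterior precision = 0.438577 + 8.10986 = 8.54844.
Posterior mean = (0.438577·-2.22 + 8.10986·-3) / 8.54844 = -2.960.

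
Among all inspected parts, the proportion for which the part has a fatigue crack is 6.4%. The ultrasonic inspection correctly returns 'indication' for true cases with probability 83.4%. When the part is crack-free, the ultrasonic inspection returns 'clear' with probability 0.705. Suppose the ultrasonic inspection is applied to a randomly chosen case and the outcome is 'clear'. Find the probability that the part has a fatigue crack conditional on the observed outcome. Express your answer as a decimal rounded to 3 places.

Write H for 'the part has a fatigue crack'. Prior odds H:¬H = 0.064/0.936 = 0.068376. For the 'clear' outcome, the likelihood ratio is 0.166/0.705 = 0.23546.
Posterior odds = 0.068376 × 0.23546 = 0.016100, so P(H|E) = 0.016100/(1+0.016100) = 0.016.

P(H | E) ≈ 0.016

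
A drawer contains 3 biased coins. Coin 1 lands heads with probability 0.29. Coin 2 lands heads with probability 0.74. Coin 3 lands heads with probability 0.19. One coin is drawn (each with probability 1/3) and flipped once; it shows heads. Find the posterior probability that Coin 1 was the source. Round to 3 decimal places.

Tabulate prior·likelihood by source: [1] prior 0.333333, lik 0.29, product 0.09667; [2] prior 0.333333, lik 0.74, product 0.2467; [3] prior 0.333333, lik 0.19, product 0.06333.
Normalizing constant = 0.40667; the posterior for Coin 1 is its product over the sum, 0.09667/0.40667 = 0.238.

Posterior probability ≈ 0.238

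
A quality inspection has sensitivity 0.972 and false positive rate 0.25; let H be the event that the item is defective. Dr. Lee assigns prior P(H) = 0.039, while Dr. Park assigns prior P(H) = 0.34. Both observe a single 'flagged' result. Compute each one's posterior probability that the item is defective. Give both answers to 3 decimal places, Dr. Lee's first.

Dr. Lee: 0.136; Dr. Park: 0.667

The likelihood ratio for a 'flagged' result is 0.972/0.25 = 3.8880.
Dr. Lee: prior odds 0.039/0.961 = 0.040583; posterior odds 0.15779; posterior probability 0.136.
Dr. Park: prior odds 0.34/0.66 = 0.51515; posterior odds 2.0029; posterior probability 0.667.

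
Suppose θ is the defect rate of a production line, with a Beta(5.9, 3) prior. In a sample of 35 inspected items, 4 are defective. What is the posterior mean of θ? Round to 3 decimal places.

Posterior mean ≈ 0.226

The binomial likelihood is conjugate to the Beta prior: with 4 successes and 31 failures, the posterior is Beta(5.9+4, 3+31) = Beta(9.9, 34).
Posterior mean = α/(α+β) = 9.9/43.9 = 0.226.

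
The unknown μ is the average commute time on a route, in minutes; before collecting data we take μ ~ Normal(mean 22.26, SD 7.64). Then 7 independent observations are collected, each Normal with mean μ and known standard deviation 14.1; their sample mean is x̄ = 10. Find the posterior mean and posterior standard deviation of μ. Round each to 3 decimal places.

Posterior mean ≈ 14.013; posterior SD ≈ 4.371

With known σ, the Normal prior is conjugate. Weight on the data is w = (n/σ²)/(n/σ² + 1/τ₀²) = 0.0352095/(0.0352095+0.0171322) = 0.67269.
Posterior mean = w·x̄ + (1−w)·μ₀ = 0.67269·10 + 0.32731·22.26 = 14.013. Posterior variance = 1/(0.0352095+0.0171322) = 19.1052, so SD = 4.371.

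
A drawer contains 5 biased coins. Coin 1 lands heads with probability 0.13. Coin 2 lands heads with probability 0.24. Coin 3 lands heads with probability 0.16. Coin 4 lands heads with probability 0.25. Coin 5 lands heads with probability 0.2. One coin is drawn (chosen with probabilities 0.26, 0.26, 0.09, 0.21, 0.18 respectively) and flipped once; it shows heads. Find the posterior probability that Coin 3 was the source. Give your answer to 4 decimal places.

P(heads|C1) = 0.13; P(heads|C2) = 0.24; P(heads|C3) = 0.16; P(heads|C4) = 0.25; P(heads|C5) = 0.2.
Prior × likelihood for each source: 0.26·0.13=0.03380, 0.26·0.24=0.06240, 0.09·0.16=0.01440, 0.21·0.25=0.05250, 0.18·0.2=0.03600. Summing gives P(heads) = 0.19910.
P(Coin 3 | heads) = 0.01440 / 0.19910 = 0.0723.

Posterior probability ≈ 0.0723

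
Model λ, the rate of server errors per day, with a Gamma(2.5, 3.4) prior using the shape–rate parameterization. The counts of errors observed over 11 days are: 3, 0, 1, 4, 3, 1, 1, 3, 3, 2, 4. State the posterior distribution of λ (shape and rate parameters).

Posterior: Gamma(shape=27.5, rate=14.4)

Total count ∑xᵢ = 25 over n = 11 days.
Gamma is conjugate to the Poisson likelihood: posterior is Gamma(shape = 2.5+25 = 27.5, rate = 3.4+11 = 14.4).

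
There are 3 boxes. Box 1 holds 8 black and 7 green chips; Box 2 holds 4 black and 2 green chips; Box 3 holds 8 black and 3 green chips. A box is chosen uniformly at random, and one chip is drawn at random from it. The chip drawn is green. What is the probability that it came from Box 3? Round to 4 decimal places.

Posterior probability ≈ 0.2542

P(green|Box 1) = 0.4667; P(green|Box 2) = 0.3333; P(green|Box 3) = 0.2727.
Prior × likelihood for each source: 0.333333·0.4667=0.1556, 0.333333·0.3333=0.1111, 0.333333·0.2727=0.09091. Summing gives P(green) = 0.35758.
P(Box 3 | green) = 0.09091 / 0.35758 = 0.2542.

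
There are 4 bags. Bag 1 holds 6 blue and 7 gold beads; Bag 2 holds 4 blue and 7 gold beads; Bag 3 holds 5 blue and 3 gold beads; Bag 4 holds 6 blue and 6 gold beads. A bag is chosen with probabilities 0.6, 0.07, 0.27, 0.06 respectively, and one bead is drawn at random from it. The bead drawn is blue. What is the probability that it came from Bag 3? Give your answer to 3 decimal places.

Posterior probability ≈ 0.337

P(blue|Bag 1) = 0.4615; P(blue|Bag 2) = 0.3636; P(blue|Bag 3) = 0.625; P(blue|Bag 4) = 0.5.
Prior × likelihood for each source: 0.6·0.4615=0.2769, 0.07·0.3636=0.02545, 0.27·0.625=0.1688, 0.06·0.5=0.03000. Summing gives P(blue) = 0.50113.
P(Bag 3 | blue) = 0.1688 / 0.50113 = 0.337.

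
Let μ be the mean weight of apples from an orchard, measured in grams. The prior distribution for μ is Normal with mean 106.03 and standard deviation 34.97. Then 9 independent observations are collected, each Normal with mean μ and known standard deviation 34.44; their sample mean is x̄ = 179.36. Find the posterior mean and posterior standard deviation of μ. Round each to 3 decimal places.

Posterior mean ≈ 172.226; posterior SD ≈ 10.907

With known σ, the Normal prior is conjugate. Weight on the data is w = (n/σ²)/(n/σ² + 1/τ₀²) = 0.00758781/(0.00758781+0.00081773) = 0.90272.
Posterior mean = w·x̄ + (1−w)·μ₀ = 0.90272·179.36 + 0.097284·106.03 = 172.226. Posterior variance = 1/(0.00758781+0.00081773) = 118.969, so SD = 10.907.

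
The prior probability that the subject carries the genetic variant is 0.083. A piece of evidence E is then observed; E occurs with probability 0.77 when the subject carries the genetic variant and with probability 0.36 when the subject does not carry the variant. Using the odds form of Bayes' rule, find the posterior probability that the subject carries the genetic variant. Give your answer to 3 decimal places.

Posterior probability ≈ 0.162

Prior odds = 0.083/(1−0.083) = 0.090513. In log-odds, ln(0.090513) = -2.4023.
Add log likelihood ratio: ln(2.1389) = 0.76029.
Posterior log-odds = -1.6420, so posterior odds = exp(-1.6420) = 0.19360. Converting, P(H|E) = 0.19360/1.1936 = 0.162.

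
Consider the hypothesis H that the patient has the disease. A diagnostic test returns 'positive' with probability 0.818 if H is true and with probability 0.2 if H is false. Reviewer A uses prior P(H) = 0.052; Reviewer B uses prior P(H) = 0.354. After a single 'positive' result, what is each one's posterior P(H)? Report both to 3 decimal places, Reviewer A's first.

P('+'|H) = 0.818, P('+'|¬H) = 0.2.
Reviewer A: numerator 0.818·0.052 = 0.042536; evidence = 0.042536+0.2·0.948 = 0.23214; posterior = 0.183.
Reviewer B: numerator 0.818·0.354 = 0.28957; evidence = 0.28957+0.2·0.646 = 0.41877; posterior = 0.691.

Reviewer A: 0.183; Reviewer B: 0.691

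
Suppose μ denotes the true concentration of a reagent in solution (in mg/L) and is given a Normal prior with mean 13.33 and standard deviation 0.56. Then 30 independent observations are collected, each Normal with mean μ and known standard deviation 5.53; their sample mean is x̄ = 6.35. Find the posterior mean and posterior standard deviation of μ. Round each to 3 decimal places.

Posterior mean ≈ 11.688; posterior SD ≈ 0.490

With known σ, the Normal prior is conjugate. Weight on the data is w = (n/σ²)/(n/σ² + 1/τ₀²) = 0.981004/(0.981004+3.18878) = 0.23527.
Posterior mean = w·x̄ + (1−w)·μ₀ = 0.23527·6.35 + 0.76473·13.33 = 11.688. Posterior variance = 1/(0.981004+3.18878) = 0.239821, so SD = 0.490.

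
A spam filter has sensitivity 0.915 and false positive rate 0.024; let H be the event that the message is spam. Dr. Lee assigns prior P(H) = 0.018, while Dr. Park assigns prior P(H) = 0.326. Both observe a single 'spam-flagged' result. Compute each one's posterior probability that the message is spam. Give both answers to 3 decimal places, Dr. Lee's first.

The likelihood ratio for a 'spam-flagged' result is 0.915/0.024 = 38.125.
Dr. Lee: prior odds 0.018/0.982 = 0.018330; posterior odds 0.69883; posterior probability 0.411.
Dr. Park: prior odds 0.326/0.674 = 0.48368; posterior odds 18.440; posterior probability 0.949.

Dr. Lee: 0.411; Dr. Park: 0.949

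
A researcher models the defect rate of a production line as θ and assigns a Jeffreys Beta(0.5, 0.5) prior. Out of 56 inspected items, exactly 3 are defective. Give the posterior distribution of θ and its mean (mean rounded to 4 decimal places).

Posterior: Beta(3.5, 53.5); mean ≈ 0.0614

Observing 3 successes and 53 failures updates Beta(0.5, 0.5) by adding the success and failure counts to the two shape parameters: α = 0.5+3 = 3.5, β = 0.5+53 = 53.5.
E[θ | data] = 3.5/(3.5+53.5) = 0.0614.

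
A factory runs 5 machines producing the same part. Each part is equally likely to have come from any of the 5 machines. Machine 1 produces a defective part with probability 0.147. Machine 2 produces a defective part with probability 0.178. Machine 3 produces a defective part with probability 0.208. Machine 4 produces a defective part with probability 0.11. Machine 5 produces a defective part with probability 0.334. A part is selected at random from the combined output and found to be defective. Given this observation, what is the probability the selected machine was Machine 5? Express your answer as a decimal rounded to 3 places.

P(defective|M1) = 0.147; P(defective|M2) = 0.178; P(defective|M3) = 0.208; P(defective|M4) = 0.11; P(defective|M5) = 0.334.
Prior × likelihood for each source: 0.2·0.147=0.02940, 0.2·0.178=0.03560, 0.2·0.208=0.04160, 0.2·0.11=0.02200, 0.2·0.334=0.06680. Summing gives P(defective) = 0.19540.
P(Machine 5 | defective) = 0.06680 / 0.19540 = 0.342.

Posterior probability ≈ 0.342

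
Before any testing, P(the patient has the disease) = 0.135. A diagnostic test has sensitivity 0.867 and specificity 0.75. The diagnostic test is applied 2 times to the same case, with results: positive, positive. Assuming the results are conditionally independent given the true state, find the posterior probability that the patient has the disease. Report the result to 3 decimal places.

With H the event that the patient has the disease, the joint likelihood of the observed sequence is P(data|H) = 0.867·0.867 = 0.75169 and P(data|¬H) = 0.25·0.25 = 0.062500.
Bayes: P(H|data) = 0.135·0.75169 / (0.135·0.75169 + 0.865·0.062500) = 0.10148/0.15554 = 0.6524.

Posterior P(H) ≈ 0.652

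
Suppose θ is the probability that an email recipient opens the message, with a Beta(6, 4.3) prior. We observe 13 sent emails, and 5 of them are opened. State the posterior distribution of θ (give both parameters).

The binomial likelihood is conjugate to the Beta prior: with 5 successes and 8 failures, the posterior is Beta(6+5, 4.3+8) = Beta(11, 12.3).

Posterior: Beta(11, 12.3)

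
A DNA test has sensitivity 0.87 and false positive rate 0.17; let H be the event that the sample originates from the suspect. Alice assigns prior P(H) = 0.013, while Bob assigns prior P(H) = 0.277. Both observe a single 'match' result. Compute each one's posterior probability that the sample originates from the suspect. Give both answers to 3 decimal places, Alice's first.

Alice: 0.063; Bob: 0.662

The likelihood ratio for a 'match' result is 0.87/0.17 = 5.1176.
Alice: prior odds 0.013/0.987 = 0.013171; posterior odds 0.067406; posterior probability 0.063.
Bob: prior odds 0.277/0.723 = 0.38313; posterior odds 1.9607; posterior probability 0.662.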